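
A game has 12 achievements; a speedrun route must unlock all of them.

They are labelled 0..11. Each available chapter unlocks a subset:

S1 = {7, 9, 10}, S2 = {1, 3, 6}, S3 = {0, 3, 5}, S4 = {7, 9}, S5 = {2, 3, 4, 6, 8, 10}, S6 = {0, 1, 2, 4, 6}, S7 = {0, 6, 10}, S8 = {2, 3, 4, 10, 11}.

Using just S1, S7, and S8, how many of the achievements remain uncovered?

3

Union of S1, S7, S8 = {0, 2, 3, 4, 6, 7, 9, 10, 11}.
Not covered: 1, 5, 8 — 3 achievements.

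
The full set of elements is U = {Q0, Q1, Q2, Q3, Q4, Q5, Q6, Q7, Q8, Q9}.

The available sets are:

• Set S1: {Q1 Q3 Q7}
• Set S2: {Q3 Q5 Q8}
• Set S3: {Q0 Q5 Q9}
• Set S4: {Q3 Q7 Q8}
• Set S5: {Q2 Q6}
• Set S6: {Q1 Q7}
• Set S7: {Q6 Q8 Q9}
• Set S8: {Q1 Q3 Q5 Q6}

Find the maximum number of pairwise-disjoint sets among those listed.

S3, S4, S5 are pairwise disjoint (S3={Q0,Q5,Q9}; S4={Q3,Q7,Q8}; S5={Q2,Q6}).
Every remaining set overlaps one of these, and no 4 of the listed sets are pairwise disjoint, so 3 is the maximum.

3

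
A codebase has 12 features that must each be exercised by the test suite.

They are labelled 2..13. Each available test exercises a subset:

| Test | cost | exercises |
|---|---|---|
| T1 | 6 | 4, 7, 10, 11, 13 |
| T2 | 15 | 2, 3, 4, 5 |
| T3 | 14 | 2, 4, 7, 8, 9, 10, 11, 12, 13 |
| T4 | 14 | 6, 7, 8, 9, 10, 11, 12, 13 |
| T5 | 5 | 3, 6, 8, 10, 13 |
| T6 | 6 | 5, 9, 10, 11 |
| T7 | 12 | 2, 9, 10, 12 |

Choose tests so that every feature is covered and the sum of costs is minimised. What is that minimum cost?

25

T3, T5, T6 together cover every feature (T3 ∪ T5 ∪ T6 = {2, 3, 4, 5, 6, 7, 8, 9, 10, 11, 12, 13}); total cost 14 + 5 + 6 = 25.
The greedy pick T5, T1, T6, T7 costs 29; no covering selection beats 25.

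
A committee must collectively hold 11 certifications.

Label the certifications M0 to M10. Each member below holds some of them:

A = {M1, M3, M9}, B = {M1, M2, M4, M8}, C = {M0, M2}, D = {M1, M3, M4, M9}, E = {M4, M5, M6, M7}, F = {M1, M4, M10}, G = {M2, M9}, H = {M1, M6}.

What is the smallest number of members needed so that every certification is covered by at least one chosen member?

A and B and C and E and F together: A ∪ B ∪ C ∪ E ∪ F = {M0, M1, M2, M3, M4, M5, M6, M7, M8, M9, M10} — every certification is covered.
No 4 of the 8 members cover everything (all 70 combinations miss at least one certification), so 5 is optimal.

5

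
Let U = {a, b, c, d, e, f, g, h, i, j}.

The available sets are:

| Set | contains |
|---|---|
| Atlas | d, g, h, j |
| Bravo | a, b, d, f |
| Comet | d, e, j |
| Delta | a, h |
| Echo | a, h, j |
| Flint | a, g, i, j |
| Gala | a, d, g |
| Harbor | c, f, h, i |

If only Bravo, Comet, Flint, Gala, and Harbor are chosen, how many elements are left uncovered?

0

Union of Bravo, Comet, Flint, Gala, Harbor = {a, b, c, d, e, f, g, h, i, j} — that's every element, so 0 are uncovered.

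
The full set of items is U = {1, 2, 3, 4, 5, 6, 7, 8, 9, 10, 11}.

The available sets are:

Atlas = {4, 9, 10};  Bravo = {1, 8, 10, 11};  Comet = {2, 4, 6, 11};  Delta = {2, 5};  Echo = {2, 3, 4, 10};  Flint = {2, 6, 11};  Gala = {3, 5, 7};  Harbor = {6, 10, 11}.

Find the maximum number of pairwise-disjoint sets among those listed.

Atlas, Flint, Gala are pairwise disjoint (Atlas={4,9,10}; Flint={2,6,11}; Gala={3,5,7}).
Every remaining set overlaps one of these, and no 4 of the listed sets are pairwise disjoint, so 3 is the maximum.

3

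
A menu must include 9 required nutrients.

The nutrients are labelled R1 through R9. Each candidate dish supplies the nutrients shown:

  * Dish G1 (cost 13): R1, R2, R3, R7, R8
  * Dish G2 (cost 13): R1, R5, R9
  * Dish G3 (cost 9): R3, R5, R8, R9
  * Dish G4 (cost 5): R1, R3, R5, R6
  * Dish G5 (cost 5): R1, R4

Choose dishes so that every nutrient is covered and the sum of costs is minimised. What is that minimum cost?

G1, G3, G4, G5 together cover every nutrient (G1 ∪ G3 ∪ G4 ∪ G5 = {R1, R2, R3, R4, R5, R6, R7, R8, R9}); total cost 13 + 9 + 5 + 5 = 32.
No covering selection has total cost below 32.

32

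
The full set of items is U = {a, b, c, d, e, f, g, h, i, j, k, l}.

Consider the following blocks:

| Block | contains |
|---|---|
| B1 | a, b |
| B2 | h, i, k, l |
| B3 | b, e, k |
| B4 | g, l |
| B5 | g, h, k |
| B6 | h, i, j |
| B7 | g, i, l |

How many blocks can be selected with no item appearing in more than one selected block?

B3, B4, B6 are pairwise disjoint (B3={b,e,k}; B4={g,l}; B6={h,i,j}).
Every remaining block overlaps one of these, and no 4 of the listed blocks are pairwise disjoint, so 3 is the maximum.

3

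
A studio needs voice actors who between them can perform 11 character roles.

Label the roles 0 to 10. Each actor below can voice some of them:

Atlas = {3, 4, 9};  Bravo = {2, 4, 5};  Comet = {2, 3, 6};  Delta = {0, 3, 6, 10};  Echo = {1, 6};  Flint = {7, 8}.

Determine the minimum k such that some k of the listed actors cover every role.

Take {Atlas, Bravo, Delta, Echo, Flint}. Their union is {0, 1, 2, 3, 4, 5, 6, 7, 8, 9, 10}, which is all 11 roles.
No 4 of the 6 actors cover everything (all 15 combinations miss at least one role), so 5 is optimal.

5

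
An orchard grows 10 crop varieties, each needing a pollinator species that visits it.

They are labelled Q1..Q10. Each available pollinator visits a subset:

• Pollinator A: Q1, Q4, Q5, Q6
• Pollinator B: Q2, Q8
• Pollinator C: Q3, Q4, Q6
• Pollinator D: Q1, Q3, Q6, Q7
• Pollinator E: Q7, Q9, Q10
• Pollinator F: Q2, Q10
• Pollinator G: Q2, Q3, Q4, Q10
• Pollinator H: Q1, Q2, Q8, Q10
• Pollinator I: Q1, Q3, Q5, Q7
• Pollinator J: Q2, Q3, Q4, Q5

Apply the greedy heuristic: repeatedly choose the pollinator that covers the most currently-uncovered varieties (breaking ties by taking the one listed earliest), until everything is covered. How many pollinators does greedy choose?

Greedy: pick A (covers 4 new) → pick E (covers 3 new) → pick B (covers 2 new) → pick C (covers 1 new). Total picks: 4.

4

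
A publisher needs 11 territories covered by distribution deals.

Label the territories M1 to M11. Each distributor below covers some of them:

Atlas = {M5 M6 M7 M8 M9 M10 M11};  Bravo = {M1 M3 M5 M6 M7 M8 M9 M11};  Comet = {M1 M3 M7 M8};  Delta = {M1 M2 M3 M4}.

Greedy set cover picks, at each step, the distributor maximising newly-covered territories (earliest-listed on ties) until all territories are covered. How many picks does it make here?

Greedy: pick Bravo (covers 8 new) → pick Delta (covers 2 new) → pick Atlas (covers 1 new). Total picks: 3.
(The true minimum cover uses only 2 distributors, so greedy is not optimal here.)

3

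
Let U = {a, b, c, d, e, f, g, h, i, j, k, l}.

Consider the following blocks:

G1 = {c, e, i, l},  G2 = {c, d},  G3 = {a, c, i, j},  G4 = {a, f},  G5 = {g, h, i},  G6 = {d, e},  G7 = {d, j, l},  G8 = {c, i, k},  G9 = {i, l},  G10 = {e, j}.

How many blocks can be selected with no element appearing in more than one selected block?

G2, G4, G5, G10 are pairwise disjoint (G2={c,d}; G4={a,f}; G5={g,h,i}; G10={e,j}).
Every remaining block overlaps one of these, and no 5 of the listed blocks are pairwise disjoint, so 4 is the maximum.

4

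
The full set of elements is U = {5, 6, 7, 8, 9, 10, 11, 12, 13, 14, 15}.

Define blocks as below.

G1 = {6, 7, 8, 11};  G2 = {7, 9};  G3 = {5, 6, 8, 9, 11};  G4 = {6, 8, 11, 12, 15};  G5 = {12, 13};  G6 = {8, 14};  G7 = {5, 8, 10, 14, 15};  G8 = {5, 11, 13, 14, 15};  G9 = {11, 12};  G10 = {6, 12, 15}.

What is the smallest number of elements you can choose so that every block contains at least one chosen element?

4

The 4 elements {7, 11, 12, 14} hit every block.
No choice of 3 elements meets every block, so 4 is the minimum.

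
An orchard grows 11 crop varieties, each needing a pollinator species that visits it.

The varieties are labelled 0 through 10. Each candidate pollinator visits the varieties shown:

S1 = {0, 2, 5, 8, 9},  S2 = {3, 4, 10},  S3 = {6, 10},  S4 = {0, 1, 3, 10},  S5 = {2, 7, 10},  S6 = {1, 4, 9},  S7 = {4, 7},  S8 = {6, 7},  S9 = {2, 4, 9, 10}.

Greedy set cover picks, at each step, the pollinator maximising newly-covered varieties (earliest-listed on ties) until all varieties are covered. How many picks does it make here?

4

Greedy: pick S1 (covers 5 new) → pick S2 (covers 3 new) → pick S8 (covers 2 new) → pick S4 (covers 1 new). Total picks: 4.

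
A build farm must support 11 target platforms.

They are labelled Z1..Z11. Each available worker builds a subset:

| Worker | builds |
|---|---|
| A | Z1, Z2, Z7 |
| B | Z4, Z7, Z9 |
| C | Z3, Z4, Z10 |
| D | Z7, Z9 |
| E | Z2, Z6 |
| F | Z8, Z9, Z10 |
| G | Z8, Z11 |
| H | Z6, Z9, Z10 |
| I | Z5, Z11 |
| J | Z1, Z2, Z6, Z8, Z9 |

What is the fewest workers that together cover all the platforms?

Take {B, C, I, J}. Their union is {Z1, Z2, Z3, Z4, Z5, Z6, Z7, Z8, Z9, Z10, Z11}, which is all 11 platforms.
No 3 of the 10 workers cover everything (all 120 combinations miss at least one platform), so 4 is optimal.

4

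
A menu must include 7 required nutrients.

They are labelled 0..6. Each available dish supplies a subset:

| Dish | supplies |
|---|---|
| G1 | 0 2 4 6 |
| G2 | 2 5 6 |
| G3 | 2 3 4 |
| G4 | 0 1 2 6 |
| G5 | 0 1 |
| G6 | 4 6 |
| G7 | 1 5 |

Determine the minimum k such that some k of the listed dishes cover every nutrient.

Take {G3, G4, G7}. Their union is {0, 1, 2, 3, 4, 5, 6}, which is all 7 nutrients.
Only G3 contains 3, so G3 is forced; the remaining 4 nutrients need at least 2 more dishes (each remaining dish adds at most 3) — so at least 3 dishes are needed, and 3 is optimal.

3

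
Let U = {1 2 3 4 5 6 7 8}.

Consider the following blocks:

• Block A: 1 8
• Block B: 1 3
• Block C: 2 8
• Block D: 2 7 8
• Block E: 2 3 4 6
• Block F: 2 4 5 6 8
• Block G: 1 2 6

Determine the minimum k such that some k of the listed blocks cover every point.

3

Take {B, D, F}. Their union is {1, 2, 3, 4, 5, 6, 7, 8}, which is all 8 points.
Only F contains 5, so F is forced; the remaining 3 points need at least 2 more blocks (each remaining block adds at most 2) — so at least 3 blocks are needed, and 3 is optimal.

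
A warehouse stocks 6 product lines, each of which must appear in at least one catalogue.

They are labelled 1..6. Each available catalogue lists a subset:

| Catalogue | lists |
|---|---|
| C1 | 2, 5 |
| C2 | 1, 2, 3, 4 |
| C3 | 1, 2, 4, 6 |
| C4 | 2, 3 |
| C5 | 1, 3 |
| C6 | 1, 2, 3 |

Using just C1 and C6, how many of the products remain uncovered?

2

Union of C1, C6 = {1, 2, 3, 5}.
Not covered: 4, 6 — 2 products.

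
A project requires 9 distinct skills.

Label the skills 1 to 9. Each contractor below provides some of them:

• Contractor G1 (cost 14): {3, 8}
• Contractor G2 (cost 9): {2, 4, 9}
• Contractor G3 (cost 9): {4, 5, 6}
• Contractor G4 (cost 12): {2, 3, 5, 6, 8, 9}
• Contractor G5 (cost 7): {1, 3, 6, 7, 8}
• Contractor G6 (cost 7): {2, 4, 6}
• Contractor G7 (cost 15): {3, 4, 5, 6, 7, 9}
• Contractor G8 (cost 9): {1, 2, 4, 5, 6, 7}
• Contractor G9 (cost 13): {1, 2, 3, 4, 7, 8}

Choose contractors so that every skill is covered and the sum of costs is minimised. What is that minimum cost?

21

G4, G8 together cover every skill (G4 ∪ G8 = {1, 2, 3, 4, 5, 6, 7, 8, 9}); total cost 12 + 9 = 21.
The greedy pick G5, G2, G3 costs 25; no covering selection beats 21.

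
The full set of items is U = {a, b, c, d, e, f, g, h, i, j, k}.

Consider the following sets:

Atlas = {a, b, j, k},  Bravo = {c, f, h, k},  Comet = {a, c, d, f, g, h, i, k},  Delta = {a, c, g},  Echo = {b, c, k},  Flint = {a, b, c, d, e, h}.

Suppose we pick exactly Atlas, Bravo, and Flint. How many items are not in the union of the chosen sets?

2

Union of Atlas, Bravo, Flint = {a, b, c, d, e, f, h, j, k}.
Not covered: g, i — 2 items.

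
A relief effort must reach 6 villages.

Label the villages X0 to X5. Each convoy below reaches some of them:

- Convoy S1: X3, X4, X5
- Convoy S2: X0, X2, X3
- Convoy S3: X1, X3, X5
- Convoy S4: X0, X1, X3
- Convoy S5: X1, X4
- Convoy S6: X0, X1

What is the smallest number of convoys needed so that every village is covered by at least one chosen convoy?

S2 and S3 and S5 together: S2 ∪ S3 ∪ S5 = {X0, X1, X2, X3, X4, X5} — every village is covered.
Only S2 contains X2, so S2 is forced; the remaining 3 villages need at least 2 more convoys (each remaining convoy adds at most 2) — so at least 3 convoys are needed, and 3 is optimal.

3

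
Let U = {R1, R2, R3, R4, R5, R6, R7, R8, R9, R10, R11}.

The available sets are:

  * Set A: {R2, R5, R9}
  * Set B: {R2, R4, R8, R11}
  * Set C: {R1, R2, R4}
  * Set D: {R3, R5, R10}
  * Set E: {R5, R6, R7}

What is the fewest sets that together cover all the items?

A, B, C, D, and E cover everything between them: the union {R1, R2, R3, R4, R5, R6, R7, R8, R9, R10, R11} is all of U.
No 4 of the 5 sets cover everything (all 5 combinations miss at least one item), so 5 is optimal.

5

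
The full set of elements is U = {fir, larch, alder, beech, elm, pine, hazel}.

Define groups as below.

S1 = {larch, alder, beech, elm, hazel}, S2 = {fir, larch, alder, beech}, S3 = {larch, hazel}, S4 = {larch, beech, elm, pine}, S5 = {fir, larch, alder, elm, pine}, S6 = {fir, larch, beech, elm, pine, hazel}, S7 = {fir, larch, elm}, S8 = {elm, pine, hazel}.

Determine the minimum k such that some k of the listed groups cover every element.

2

Take {S1, S6}. Their union is {fir, larch, alder, beech, elm, pine, hazel}, which is all 7 elements.
No single group has all 7 elements (the largest, S6, has 6), so 2 is optimal.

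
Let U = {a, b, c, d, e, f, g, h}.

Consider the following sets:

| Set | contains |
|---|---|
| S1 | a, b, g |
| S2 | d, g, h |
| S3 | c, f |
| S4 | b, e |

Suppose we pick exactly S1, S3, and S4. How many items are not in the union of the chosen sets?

Union of S1, S3, S4 = {a, b, c, e, f, g}.
Not covered: d, h — 2 items.

2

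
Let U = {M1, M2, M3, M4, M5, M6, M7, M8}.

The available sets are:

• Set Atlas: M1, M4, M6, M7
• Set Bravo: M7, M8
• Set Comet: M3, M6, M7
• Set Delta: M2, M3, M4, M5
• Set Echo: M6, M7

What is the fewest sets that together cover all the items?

3

Take {Atlas, Bravo, Delta}. Their union is {M1, M2, M3, M4, M5, M6, M7, M8}, which is all 8 items.
Only Atlas contains M1, so Atlas is forced; the remaining 4 items need at least 2 more sets (each remaining set adds at most 3) — so at least 3 sets are needed, and 3 is optimal.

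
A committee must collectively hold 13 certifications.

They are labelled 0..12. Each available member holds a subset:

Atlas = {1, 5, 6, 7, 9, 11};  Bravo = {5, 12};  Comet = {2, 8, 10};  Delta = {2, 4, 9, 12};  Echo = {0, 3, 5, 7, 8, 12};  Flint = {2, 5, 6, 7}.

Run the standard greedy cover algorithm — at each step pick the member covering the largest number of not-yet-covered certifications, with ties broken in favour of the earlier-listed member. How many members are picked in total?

4

Greedy: pick Atlas (covers 6 new) → pick Echo (covers 4 new) → pick Comet (covers 2 new) → pick Delta (covers 1 new). Total picks: 4.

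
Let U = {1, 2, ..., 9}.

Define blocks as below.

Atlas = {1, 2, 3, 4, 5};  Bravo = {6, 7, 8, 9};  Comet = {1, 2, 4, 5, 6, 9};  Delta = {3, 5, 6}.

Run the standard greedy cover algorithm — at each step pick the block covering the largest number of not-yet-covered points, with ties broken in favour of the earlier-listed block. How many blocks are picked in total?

3

Greedy: pick Comet (covers 6 new) → pick Bravo (covers 2 new) → pick Atlas (covers 1 new). Total picks: 3.
(The true minimum cover uses only 2 blocks, so greedy is not optimal here.)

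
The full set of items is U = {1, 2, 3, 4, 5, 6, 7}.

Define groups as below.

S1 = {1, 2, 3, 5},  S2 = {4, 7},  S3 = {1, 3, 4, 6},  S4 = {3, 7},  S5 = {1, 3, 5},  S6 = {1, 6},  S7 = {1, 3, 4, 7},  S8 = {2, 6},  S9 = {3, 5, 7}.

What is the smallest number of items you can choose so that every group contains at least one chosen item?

3

The 3 items {5, 6, 7} hit every group.
The groups S2, S5, S8 are pairwise disjoint, so any hitting set needs a separate item for each — at least 3. Hence 3 is optimal.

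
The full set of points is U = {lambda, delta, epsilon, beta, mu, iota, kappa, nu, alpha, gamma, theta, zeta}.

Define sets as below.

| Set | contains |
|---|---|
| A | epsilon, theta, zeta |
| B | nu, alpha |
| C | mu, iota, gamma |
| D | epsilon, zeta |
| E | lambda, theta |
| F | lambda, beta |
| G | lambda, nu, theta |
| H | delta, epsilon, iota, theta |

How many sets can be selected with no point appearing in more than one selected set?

B, C, D, F are pairwise disjoint (B={nu,alpha}; C={mu,iota,gamma}; D={epsilon,zeta}; F={lambda,beta}).
Every remaining set overlaps one of these, and no 5 of the listed sets are pairwise disjoint, so 4 is the maximum.

4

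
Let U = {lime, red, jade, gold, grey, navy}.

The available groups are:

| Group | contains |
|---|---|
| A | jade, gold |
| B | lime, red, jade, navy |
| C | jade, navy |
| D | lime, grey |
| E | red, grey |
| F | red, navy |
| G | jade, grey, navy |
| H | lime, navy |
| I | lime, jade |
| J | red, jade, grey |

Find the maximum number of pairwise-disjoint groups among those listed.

A, E, H are pairwise disjoint (A={jade,gold}; E={red,grey}; H={lime,navy}).
Every remaining group overlaps one of these, and no 4 of the listed groups are pairwise disjoint, so 3 is the maximum.

3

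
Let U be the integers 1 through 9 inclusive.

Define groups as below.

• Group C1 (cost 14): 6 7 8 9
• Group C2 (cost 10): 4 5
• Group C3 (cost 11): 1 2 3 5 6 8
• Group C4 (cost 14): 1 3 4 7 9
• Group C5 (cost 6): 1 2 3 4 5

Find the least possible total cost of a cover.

20

C1, C5 together cover every point (C1 ∪ C5 = {1, 2, 3, 4, 5, 6, 7, 8, 9}); total cost 14 + 6 = 20.
No covering selection has total cost below 20.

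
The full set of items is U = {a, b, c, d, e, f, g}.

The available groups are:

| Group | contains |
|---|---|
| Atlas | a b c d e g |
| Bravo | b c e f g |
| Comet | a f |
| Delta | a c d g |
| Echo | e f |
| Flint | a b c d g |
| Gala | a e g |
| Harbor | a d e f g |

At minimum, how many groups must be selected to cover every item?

2

Take {Atlas, Comet}. Their union is {a, b, c, d, e, f, g}, which is all 7 items.
No single group has all 7 items (the largest, Atlas, has 6), so 2 is optimal.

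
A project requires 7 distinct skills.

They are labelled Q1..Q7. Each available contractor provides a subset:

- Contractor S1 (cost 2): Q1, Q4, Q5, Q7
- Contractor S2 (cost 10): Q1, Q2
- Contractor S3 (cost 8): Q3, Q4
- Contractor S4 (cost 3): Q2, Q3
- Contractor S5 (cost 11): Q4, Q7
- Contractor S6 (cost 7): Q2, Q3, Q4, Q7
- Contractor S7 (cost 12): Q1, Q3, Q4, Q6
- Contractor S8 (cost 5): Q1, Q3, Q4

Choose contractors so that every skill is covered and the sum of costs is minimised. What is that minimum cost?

17

S1, S4, S7 together cover every skill (S1 ∪ S4 ∪ S7 = {Q1, Q2, Q3, Q4, Q5, Q6, Q7}); total cost 2 + 3 + 12 = 17.
No covering selection has total cost below 17.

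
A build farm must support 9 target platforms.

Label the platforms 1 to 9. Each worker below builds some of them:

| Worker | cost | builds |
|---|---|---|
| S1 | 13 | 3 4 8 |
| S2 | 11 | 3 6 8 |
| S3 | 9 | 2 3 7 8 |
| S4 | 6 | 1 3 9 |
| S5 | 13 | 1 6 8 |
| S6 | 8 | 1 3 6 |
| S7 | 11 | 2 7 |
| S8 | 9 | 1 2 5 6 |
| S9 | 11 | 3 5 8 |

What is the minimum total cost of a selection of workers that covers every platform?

S1, S3, S4, S8 together cover every platform (S1 ∪ S3 ∪ S4 ∪ S8 = {1, 2, 3, 4, 5, 6, 7, 8, 9}); total cost 13 + 9 + 6 + 9 = 37.
No covering selection has total cost below 37.

37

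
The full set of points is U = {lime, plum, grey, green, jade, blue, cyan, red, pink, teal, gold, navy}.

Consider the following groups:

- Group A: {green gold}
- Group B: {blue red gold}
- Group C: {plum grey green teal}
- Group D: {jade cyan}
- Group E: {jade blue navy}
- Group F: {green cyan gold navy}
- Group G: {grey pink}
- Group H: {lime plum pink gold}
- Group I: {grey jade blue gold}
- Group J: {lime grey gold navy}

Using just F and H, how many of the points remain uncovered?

5

Union of F, H = {lime, plum, green, cyan, pink, gold, navy}.
Not covered: grey, jade, blue, red, teal — 5 points.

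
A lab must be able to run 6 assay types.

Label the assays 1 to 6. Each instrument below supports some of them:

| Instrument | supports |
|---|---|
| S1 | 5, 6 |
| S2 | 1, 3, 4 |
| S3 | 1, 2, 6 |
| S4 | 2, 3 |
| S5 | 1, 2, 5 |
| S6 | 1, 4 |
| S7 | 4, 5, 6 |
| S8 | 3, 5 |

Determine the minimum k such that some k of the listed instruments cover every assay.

S3 and S4 and S7 together: S3 ∪ S4 ∪ S7 = {1, 2, 3, 4, 5, 6} — every assay is covered.
No 2 of the 8 instruments cover everything (all 28 combinations miss at least one assay), so 3 is optimal.

3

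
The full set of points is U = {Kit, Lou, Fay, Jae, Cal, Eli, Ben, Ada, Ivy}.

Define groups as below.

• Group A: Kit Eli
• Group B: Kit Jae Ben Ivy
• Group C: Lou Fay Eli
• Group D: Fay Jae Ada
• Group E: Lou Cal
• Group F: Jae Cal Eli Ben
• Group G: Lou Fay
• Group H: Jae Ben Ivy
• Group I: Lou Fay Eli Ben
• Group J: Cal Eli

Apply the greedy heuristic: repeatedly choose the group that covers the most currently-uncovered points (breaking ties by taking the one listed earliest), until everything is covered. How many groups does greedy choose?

4

Greedy: pick B (covers 4 new) → pick C (covers 3 new) → pick D (covers 1 new) → pick E (covers 1 new). Total picks: 4.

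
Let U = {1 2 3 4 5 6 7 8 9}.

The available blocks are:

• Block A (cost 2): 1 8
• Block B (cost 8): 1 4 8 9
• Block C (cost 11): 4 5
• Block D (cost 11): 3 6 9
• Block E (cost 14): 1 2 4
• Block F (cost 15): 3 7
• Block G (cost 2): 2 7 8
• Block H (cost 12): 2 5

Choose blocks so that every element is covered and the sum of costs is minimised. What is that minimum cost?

26

A, C, D, G together cover every element (A ∪ C ∪ D ∪ G = {1, 2, 3, 4, 5, 6, 7, 8, 9}); total cost 2 + 11 + 11 + 2 = 26.
No covering selection has total cost below 26.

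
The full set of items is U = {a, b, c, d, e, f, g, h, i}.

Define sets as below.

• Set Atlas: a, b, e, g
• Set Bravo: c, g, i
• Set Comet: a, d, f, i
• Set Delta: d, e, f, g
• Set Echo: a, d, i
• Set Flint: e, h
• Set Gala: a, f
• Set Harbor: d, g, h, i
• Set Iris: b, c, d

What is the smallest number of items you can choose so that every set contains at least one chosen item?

4

The 4 items {a, d, g, h} hit every set.
No choice of 3 items meets every set, so 4 is the minimum.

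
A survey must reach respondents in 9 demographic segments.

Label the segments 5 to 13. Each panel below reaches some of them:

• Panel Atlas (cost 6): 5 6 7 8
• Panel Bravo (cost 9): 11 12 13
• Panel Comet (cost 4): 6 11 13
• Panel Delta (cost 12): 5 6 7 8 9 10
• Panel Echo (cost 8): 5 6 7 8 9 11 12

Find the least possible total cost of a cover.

Bravo, Delta together cover every segment (Bravo ∪ Delta = {5, 6, 7, 8, 9, 10, 11, 12, 13}); total cost 9 + 12 = 21.
The greedy pick Echo, Comet, Delta costs 24; no covering selection beats 21.

21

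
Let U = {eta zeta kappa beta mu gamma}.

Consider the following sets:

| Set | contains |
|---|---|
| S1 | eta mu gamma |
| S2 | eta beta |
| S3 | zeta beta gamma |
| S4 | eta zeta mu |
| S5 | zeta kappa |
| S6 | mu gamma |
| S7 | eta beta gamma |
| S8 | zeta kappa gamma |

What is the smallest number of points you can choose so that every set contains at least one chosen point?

The 3 points {eta, zeta, mu} hit every set.
The sets S2, S5, S6 are pairwise disjoint, so any hitting set needs a separate point for each — at least 3. Hence 3 is optimal.

3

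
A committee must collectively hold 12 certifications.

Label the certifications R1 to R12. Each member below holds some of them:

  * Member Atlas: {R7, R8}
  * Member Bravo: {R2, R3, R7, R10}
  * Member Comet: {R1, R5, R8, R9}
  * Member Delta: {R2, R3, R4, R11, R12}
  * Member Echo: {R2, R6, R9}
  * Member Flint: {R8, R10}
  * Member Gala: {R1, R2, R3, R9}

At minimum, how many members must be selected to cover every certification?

4

Take {Bravo, Comet, Delta, Echo}. Their union is {R1, R2, R3, R4, R5, R6, R7, R8, R9, R10, R11, R12}, which is all 12 certifications.
Only Echo contains R6, so Echo is forced; the remaining 9 certifications need at least 3 more members (each remaining member adds at most 4) — so at least 4 members are needed, and 4 is optimal.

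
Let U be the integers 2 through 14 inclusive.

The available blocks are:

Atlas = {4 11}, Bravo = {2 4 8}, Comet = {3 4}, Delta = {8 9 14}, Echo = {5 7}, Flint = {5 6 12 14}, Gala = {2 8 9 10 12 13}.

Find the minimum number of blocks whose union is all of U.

Atlas and Comet and Echo and Flint and Gala together: Atlas ∪ Comet ∪ Echo ∪ Flint ∪ Gala = {2, 3, 4, 5, 6, 7, 8, 9, 10, 11, 12, 13, 14} — every element is covered.
No 4 of the 7 blocks cover everything (all 35 combinations miss at least one element), so 5 is optimal.

5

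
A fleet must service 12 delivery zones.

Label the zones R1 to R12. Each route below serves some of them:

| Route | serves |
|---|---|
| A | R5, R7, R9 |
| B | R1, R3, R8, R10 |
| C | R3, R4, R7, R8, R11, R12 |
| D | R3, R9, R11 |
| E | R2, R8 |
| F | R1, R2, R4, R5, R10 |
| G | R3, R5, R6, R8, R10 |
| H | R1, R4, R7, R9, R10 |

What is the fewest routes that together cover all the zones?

C and D and F and G together: C ∪ D ∪ F ∪ G = {R1, R2, R3, R4, R5, R6, R7, R8, R9, R10, R11, R12} — every zone is covered.
No 3 of the 8 routes cover everything (all 56 combinations miss at least one zone), so 4 is optimal.

4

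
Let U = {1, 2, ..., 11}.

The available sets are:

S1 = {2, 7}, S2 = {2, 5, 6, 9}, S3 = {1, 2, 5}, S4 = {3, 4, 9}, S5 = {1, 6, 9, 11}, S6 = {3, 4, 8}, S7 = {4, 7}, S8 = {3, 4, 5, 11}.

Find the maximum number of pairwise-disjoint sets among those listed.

3

S1, S5, S6 are pairwise disjoint (S1={2,7}; S5={1,6,9,11}; S6={3,4,8}).
Every remaining set overlaps one of these, and no 4 of the listed sets are pairwise disjoint, so 3 is the maximum.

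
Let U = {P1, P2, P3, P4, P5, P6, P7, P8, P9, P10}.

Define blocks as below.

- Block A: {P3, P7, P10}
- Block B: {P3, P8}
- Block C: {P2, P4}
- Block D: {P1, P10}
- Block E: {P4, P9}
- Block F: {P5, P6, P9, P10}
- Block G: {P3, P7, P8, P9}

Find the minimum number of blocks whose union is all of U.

C, D, F, and G cover everything between them: the union {P1, P2, P3, P4, P5, P6, P7, P8, P9, P10} is all of U.
No 3 of the 7 blocks cover everything (all 35 combinations miss at least one element), so 4 is optimal.

4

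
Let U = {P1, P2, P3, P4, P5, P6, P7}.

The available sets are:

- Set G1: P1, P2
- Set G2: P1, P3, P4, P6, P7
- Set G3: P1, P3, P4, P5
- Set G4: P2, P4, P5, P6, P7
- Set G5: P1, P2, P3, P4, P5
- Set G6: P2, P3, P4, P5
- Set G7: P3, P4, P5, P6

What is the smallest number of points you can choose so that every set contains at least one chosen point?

The 2 points {P2, P4} hit every set.
The sets G1, G7 are pairwise disjoint, so any hitting set needs a separate point for each — at least 2. Hence 2 is optimal.

2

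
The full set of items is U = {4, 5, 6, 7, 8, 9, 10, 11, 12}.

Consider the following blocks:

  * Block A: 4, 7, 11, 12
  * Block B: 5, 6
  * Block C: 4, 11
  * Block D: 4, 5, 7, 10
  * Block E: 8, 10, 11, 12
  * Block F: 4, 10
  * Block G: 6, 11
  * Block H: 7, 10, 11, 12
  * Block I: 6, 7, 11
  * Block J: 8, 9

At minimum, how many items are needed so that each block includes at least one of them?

T = {4, 5, 9, 11} meets every block (each contains at least one member of T), and |T| = 4.
No choice of 3 items meets every block, so 4 is the minimum.

4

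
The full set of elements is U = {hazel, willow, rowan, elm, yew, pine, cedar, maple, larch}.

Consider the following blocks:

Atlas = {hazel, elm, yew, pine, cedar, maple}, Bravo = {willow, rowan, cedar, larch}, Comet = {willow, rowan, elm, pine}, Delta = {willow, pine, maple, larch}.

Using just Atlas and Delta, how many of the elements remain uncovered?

1

Union of Atlas, Delta = {hazel, willow, elm, yew, pine, cedar, maple, larch}.
Not covered: rowan — 1 element.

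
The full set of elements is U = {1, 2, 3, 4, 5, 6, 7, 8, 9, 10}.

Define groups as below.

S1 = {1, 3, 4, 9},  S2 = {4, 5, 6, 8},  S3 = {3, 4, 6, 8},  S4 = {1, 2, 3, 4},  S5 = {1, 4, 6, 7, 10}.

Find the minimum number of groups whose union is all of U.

4

Take {S1, S2, S4, S5}. Their union is {1, 2, 3, 4, 5, 6, 7, 8, 9, 10}, which is all 10 elements.
Only S5 contains 7, so S5 is forced; the remaining 5 elements need at least 3 more groups (each remaining group adds at most 2) — so at least 4 groups are needed, and 4 is optimal.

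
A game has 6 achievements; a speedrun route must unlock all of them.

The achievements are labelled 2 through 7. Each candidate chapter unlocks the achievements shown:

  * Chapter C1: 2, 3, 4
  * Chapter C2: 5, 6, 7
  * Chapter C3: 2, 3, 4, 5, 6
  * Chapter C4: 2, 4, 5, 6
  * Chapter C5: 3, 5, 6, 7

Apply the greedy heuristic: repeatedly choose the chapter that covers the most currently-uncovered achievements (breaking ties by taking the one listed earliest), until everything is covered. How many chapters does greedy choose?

2

Greedy: pick C3 (covers 5 new) → pick C2 (covers 1 new). Total picks: 2.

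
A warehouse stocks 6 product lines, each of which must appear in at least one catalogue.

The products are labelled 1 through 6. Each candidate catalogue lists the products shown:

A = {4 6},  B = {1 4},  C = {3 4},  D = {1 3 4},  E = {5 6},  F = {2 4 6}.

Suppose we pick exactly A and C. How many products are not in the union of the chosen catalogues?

3

Union of A, C = {3, 4, 6}.
Not covered: 1, 2, 5 — 3 products.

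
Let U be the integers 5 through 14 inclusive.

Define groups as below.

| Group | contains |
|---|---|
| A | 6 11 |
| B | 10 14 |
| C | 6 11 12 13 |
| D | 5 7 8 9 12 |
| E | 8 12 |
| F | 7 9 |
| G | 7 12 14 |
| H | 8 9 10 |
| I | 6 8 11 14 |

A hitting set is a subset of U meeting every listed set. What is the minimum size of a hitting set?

The 4 points {7, 8, 10, 11} hit every group.
The groups A, B, E, F are pairwise disjoint, so any hitting set needs a separate point for each — at least 4. Hence 4 is optimal.

4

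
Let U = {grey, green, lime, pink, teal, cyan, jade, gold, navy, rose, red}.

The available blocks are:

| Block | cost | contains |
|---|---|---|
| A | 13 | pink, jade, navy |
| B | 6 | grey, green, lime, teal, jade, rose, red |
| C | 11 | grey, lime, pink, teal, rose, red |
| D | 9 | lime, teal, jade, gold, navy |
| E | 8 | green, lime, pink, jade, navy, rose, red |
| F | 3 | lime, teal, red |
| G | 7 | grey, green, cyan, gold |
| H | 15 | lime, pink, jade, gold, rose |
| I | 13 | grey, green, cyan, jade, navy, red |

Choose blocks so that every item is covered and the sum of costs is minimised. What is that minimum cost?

18

E, F, G together cover every item (E ∪ F ∪ G = {grey, green, lime, pink, teal, cyan, jade, gold, navy, rose, red}); total cost 8 + 3 + 7 = 18.
The greedy pick B, G, E costs 21; no covering selection beats 18.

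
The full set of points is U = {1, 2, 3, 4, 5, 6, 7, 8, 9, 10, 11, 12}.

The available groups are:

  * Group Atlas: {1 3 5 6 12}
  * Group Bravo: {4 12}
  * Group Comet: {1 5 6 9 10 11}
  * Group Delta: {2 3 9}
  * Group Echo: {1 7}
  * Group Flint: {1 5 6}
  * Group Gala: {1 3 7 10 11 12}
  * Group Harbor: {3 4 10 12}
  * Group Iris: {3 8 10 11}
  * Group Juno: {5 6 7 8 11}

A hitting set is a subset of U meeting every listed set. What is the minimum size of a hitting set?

Take H = {1, 2, 8, 12}. Each listed group contains at least one of these, so H is a hitting set of size 4.
No choice of 3 points meets every group, so 4 is the minimum.

4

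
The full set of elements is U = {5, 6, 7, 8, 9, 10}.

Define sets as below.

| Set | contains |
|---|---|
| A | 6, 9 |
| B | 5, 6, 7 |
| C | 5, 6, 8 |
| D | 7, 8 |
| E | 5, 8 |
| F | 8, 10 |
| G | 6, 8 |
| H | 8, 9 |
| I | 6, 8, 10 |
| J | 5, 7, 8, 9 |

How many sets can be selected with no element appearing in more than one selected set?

2

B, H are pairwise disjoint (B={5,6,7}; H={8,9}).
Every remaining set overlaps one of these, and no 3 of the listed sets are pairwise disjoint, so 2 is the maximum.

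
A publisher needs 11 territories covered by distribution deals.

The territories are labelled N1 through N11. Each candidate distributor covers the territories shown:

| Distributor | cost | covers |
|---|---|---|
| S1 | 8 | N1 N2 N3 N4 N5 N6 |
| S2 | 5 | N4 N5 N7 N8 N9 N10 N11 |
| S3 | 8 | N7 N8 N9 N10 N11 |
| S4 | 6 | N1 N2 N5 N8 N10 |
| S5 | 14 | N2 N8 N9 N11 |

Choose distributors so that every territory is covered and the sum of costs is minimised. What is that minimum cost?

S1, S2 together cover every territory (S1 ∪ S2 = {N1, N2, N3, N4, N5, N6, N7, N8, N9, N10, N11}); total cost 8 + 5 = 13.
No covering selection has total cost below 13.

13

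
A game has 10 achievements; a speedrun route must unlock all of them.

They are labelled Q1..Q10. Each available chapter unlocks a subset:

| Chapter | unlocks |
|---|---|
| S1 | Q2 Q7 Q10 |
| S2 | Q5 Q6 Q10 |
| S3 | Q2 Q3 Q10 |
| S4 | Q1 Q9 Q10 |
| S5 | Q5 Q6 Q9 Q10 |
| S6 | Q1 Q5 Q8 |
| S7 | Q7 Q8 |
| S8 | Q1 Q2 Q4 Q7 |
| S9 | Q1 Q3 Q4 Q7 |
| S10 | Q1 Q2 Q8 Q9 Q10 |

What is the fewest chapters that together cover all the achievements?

3

S5 and S9 and S10 together: S5 ∪ S9 ∪ S10 = {Q1, Q2, Q3, Q4, Q5, Q6, Q7, Q8, Q9, Q10} — every achievement is covered.
No 2 of the 10 chapters cover everything (all 45 combinations miss at least one achievement), so 3 is optimal.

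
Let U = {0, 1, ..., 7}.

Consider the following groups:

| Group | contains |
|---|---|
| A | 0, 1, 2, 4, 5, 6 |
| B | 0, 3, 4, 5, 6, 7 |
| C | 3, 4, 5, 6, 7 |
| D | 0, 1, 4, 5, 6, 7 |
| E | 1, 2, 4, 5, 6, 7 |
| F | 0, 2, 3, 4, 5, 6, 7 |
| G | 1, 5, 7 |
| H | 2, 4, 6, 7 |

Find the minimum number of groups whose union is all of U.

Take {F, G}. Their union is {0, 1, 2, 3, 4, 5, 6, 7}, which is all 8 points.
No single group has all 8 points (the largest, F, has 7), so 2 is optimal.

2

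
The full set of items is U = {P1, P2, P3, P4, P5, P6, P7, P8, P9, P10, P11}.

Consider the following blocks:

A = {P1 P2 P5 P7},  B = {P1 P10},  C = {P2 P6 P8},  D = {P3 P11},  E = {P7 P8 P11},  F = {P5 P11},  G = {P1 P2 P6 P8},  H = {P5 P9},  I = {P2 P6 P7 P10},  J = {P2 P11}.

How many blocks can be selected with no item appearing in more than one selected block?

4

B, C, D, H are pairwise disjoint (B={P1,P10}; C={P2,P6,P8}; D={P3,P11}; H={P5,P9}).
Every remaining block overlaps one of these, and no 5 of the listed blocks are pairwise disjoint, so 4 is the maximum.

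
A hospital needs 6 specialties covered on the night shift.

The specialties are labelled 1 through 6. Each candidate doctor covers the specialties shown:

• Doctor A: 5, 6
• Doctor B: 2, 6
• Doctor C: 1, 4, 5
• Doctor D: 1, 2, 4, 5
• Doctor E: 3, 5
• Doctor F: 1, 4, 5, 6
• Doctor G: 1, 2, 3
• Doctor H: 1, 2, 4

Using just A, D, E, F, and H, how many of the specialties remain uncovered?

0

Union of A, D, E, F, H = {1, 2, 3, 4, 5, 6} — that's every specialty, so 0 are uncovered.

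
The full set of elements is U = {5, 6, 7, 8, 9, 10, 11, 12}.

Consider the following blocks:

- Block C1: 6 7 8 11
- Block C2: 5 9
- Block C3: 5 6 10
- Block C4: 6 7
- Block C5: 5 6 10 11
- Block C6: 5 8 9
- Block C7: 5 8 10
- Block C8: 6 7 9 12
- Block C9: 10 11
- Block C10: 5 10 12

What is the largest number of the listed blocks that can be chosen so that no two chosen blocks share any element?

3

C4, C6, C9 are pairwise disjoint (C4={6,7}; C6={5,8,9}; C9={10,11}).
Every remaining block overlaps one of these, and no 4 of the listed blocks are pairwise disjoint, so 3 is the maximum.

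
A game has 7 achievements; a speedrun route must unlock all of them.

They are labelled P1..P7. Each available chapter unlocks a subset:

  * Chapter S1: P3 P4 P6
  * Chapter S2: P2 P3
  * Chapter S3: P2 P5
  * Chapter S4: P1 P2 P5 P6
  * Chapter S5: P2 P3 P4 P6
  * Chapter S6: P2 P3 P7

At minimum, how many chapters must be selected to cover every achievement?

S1 and S4 and S6 together: S1 ∪ S4 ∪ S6 = {P1, P2, P3, P4, P5, P6, P7} — every achievement is covered.
Only S4 contains P1, so S4 is forced; the remaining 3 achievements need at least 2 more chapters (each remaining chapter adds at most 2) — so at least 3 chapters are needed, and 3 is optimal.

3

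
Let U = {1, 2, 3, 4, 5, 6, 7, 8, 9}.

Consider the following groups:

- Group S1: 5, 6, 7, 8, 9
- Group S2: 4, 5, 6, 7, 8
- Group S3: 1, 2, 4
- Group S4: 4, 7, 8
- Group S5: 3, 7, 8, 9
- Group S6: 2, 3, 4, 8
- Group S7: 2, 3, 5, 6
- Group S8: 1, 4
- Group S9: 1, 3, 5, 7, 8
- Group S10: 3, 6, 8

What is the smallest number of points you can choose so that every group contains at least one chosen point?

3

The 3 points {3, 4, 8} hit every group.
No choice of 2 points meets every group, so 3 is the minimum.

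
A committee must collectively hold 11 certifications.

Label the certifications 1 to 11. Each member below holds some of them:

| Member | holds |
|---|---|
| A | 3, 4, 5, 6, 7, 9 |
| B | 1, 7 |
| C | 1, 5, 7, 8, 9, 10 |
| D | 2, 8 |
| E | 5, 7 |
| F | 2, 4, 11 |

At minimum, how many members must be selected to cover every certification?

Take {A, C, F}. Their union is {1, 2, 3, 4, 5, 6, 7, 8, 9, 10, 11}, which is all 11 certifications.
Only A contains 3, so A is forced; the remaining 5 certifications need at least 2 more members (each remaining member adds at most 3) — so at least 3 members are needed, and 3 is optimal.

3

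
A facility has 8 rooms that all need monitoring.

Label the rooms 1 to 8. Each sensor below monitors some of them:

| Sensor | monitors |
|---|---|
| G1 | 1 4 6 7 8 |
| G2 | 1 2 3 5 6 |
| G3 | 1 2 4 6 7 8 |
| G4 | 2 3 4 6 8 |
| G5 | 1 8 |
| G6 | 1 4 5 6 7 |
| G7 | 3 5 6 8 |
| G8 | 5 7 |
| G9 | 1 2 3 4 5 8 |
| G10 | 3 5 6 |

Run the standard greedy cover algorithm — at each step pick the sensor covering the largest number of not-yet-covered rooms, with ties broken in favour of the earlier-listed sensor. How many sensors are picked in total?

Greedy: pick G3 (covers 6 new) → pick G2 (covers 2 new). Total picks: 2.

2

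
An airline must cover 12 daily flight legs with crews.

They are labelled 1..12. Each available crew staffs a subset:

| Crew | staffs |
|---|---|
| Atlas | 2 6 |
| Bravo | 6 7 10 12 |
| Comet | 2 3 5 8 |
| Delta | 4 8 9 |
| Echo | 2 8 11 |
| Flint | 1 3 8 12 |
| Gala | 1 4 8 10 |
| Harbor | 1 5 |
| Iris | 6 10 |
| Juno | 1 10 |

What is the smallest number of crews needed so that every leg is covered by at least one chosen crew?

5

Take {Bravo, Comet, Delta, Echo, Flint}. Their union is {1, 2, 3, 4, 5, 6, 7, 8, 9, 10, 11, 12}, which is all 12 legs.
No 4 of the 10 crews cover everything (all 210 combinations miss at least one leg), so 5 is optimal.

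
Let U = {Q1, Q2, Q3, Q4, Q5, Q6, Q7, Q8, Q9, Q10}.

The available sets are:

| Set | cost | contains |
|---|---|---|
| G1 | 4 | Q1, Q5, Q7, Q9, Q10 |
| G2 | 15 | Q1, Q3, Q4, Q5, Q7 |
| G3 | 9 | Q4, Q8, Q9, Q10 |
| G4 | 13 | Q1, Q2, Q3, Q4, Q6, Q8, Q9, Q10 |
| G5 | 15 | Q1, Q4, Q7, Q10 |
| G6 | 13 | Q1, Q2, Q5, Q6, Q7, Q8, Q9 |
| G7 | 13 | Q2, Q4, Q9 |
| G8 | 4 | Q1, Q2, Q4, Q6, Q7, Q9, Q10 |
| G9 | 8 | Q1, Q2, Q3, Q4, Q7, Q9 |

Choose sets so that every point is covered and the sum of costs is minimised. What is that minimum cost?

G1, G4 together cover every point (G1 ∪ G4 = {Q1, Q2, Q3, Q4, Q5, Q6, Q7, Q8, Q9, Q10}); total cost 4 + 13 = 17.
The greedy pick G8, G1, G4 costs 21; no covering selection beats 17.

17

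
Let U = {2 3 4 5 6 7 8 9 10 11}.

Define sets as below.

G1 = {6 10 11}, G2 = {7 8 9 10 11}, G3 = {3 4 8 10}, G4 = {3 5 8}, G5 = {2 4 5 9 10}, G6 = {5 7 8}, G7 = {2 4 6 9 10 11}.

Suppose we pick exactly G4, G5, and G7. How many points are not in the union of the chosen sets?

Union of G4, G5, G7 = {2, 3, 4, 5, 6, 8, 9, 10, 11}.
Not covered: 7 — 1 point.

1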